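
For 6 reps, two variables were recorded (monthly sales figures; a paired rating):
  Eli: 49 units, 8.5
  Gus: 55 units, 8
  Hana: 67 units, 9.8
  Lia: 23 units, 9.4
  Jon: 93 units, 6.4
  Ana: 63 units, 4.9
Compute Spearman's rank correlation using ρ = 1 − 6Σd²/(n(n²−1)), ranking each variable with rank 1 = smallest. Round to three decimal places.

Ranks of variable 1: 2, 3, 5, 1, 6, 4
Ranks of variable 2: 4, 3, 6, 5, 2, 1
d = r₁ − r₂: -2, 0, -1, -4, 4, 3
d²: 4, 0, 1, 16, 16, 9; Σd² = 46
ρ = 1 − 6·46/(6·35) = 1 − 276/210 = -0.314

-0.314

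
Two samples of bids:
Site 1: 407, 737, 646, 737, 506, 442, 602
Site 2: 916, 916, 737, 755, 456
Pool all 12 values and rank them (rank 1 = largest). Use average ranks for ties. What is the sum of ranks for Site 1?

Sorted (descending): 916, 916, 755, 737, 737, 737, 646, 602, 506, 456, 442, 407
The 2 values of 916 occupy positions 1–2 → average rank (1+2)/2 = 1.5.
The 3 values of 737 occupy positions 4–6 → average rank 5.
Site 1 values → pooled ranks: 407→12, 737→5, 646→7, 737→5, 506→9, 442→11, 602→8
Rank sum = 12 + 5 + 7 + 5 + 9 + 11 + 8 = 57

57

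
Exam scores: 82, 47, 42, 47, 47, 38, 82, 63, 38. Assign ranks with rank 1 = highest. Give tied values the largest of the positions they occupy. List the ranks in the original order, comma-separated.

Sorted (descending): 82, 82, 63, 47, 47, 47, 42, 38, 38
The 2 values of 82 occupy positions 1–2 → each gets rank 2.
The 3 values of 47 occupy positions 4–6 → each gets rank 6.
The 2 values of 38 occupy positions 8–9 → each gets rank 9.

2, 6, 7, 6, 6, 9, 2, 3, 9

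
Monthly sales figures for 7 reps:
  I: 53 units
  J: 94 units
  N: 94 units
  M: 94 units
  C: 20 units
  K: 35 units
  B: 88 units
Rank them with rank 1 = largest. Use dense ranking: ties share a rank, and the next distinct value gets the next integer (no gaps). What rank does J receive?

1

Sorted (descending): 94, 94, 94, 88, 53, 35, 20
The 3 values of 94 share dense rank 1.
Remaining distinct values take the next consecutive integers.
J has value 94 units → rank 1.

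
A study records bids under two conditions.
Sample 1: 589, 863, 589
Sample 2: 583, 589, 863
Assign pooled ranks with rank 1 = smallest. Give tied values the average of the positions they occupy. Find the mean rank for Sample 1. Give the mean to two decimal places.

Sorted (ascending): 583, 589, 589, 589, 863, 863
The 3 values of 589 occupy positions 2–4 → average rank 3.
The 2 values of 863 occupy positions 5–6 → average rank (5+6)/2 = 5.5.
Sample 1 values → pooled ranks: 589→3, 863→5.5, 589→3
Mean rank = (3 + 5.5 + 3) / 3 = 3.83

3.83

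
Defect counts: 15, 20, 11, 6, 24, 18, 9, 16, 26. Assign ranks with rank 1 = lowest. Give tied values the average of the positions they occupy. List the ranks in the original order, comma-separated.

Sorted (ascending): 6, 9, 11, 15, 16, 18, 20, 24, 26
No ties — each value takes its position as its rank.

4, 7, 3, 1, 8, 6, 2, 5, 9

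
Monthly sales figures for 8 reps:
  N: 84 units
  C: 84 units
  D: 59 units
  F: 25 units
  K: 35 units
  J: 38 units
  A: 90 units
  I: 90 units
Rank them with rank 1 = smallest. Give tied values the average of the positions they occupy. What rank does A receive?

7.5

Sorted (ascending): 25, 35, 38, 59, 84, 84, 90, 90
The 2 values of 84 occupy positions 5–6 → average rank (5+6)/2 = 5.5.
The 2 values of 90 occupy positions 7–8 → average rank (7+8)/2 = 7.5.
A has value 90 units → rank 7.5.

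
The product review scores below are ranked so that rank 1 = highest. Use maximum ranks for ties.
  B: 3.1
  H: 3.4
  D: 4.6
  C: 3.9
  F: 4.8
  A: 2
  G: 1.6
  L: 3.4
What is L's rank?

Sorted (descending): 4.8, 4.6, 3.9, 3.4, 3.4, 3.1, 2, 1.6
The 2 values of 3.4 occupy positions 4–5 → each gets rank 5.
L has value 3.4 → rank 5.

5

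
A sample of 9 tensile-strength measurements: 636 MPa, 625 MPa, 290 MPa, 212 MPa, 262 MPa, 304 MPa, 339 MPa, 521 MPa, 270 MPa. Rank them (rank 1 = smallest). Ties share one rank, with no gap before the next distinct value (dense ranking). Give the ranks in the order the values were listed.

9, 8, 4, 1, 2, 5, 6, 7, 3

Sorted (ascending): 212, 262, 270, 290, 304, 339, 521, 625, 636
No ties — each value takes its position as its rank.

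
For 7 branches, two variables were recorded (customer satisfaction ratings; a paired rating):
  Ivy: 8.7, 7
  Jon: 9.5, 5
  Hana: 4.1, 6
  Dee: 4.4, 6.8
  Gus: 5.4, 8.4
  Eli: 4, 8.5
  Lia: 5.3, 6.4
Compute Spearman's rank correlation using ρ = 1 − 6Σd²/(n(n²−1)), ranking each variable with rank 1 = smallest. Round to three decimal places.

Ranks of variable 1: 6, 7, 2, 3, 5, 1, 4
Ranks of variable 2: 5, 1, 2, 4, 6, 7, 3
d = r₁ − r₂: 1, 6, 0, -1, -1, -6, 1
d²: 1, 36, 0, 1, 1, 36, 1; Σd² = 76
ρ = 1 − 6·76/(7·48) = 1 − 456/336 = -0.357

-0.357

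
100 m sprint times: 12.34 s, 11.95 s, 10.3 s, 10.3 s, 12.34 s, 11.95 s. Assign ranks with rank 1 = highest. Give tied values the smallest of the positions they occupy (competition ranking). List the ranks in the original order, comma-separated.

Sorted (descending): 12.34, 12.34, 11.95, 11.95, 10.3, 10.3
The 2 values of 12.34 occupy positions 1–2 → each gets rank 1.
The 2 values of 11.95 occupy positions 3–4 → each gets rank 3.
The 2 values of 10.3 occupy positions 5–6 → each gets rank 5.

1, 3, 5, 5, 1, 3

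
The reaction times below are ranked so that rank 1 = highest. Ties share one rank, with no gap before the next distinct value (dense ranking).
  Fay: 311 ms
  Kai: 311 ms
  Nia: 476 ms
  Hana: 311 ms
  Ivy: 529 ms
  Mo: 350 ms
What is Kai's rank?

Sorted (descending): 529, 476, 350, 311, 311, 311
The 3 values of 311 share dense rank 4.
Remaining distinct values take the next consecutive integers.
Kai has value 311 ms → rank 4.

4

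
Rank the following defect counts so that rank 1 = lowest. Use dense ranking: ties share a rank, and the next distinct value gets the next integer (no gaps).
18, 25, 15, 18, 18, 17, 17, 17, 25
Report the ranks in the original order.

Sorted (ascending): 15, 17, 17, 17, 18, 18, 18, 25, 25
The 3 values of 17 share dense rank 2.
The 3 values of 18 share dense rank 3.
The 2 values of 25 share dense rank 4.
Remaining distinct values take the next consecutive integers.

3, 4, 1, 3, 3, 2, 2, 2, 4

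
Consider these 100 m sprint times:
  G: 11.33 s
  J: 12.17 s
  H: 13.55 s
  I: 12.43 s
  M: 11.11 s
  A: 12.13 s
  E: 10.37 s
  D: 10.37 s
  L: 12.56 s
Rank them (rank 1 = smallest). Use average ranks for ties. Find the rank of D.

1.5

Sorted (ascending): 10.37, 10.37, 11.11, 11.33, 12.13, 12.17, 12.43, 12.56, 13.55
The 2 values of 10.37 occupy positions 1–2 → average rank (1+2)/2 = 1.5.
D has value 10.37 s → rank 1.5.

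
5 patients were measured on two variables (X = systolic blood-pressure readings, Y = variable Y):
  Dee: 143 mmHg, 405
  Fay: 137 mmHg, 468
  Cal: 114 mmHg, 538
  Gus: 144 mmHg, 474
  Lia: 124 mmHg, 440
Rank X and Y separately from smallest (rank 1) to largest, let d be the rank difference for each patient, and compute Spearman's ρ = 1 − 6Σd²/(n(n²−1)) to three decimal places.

-0.300

Ranks of variable 1: 4, 3, 1, 5, 2
Ranks of variable 2: 1, 3, 5, 4, 2
d = r₁ − r₂: 3, 0, -4, 1, 0
d²: 9, 0, 16, 1, 0; Σd² = 26
ρ = 1 − 6·26/(5·24) = 1 − 156/120 = -0.300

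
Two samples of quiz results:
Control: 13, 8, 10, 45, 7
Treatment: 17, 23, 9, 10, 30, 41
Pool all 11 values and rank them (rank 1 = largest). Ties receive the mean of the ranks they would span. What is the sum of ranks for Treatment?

Sorted (descending): 45, 41, 30, 23, 17, 13, 10, 10, 9, 8, 7
The 2 values of 10 occupy positions 7–8 → average rank (7+8)/2 = 7.5.
Treatment values → pooled ranks: 17→5, 23→4, 9→9, 10→7.5, 30→3, 41→2
Rank sum = 5 + 4 + 9 + 7.5 + 3 + 2 = 30.5

30.5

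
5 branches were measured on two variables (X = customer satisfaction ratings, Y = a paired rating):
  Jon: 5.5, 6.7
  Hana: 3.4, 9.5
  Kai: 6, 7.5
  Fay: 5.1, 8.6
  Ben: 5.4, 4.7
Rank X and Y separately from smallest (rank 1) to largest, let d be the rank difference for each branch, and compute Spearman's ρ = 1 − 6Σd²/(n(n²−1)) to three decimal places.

Ranks of variable 1: 4, 1, 5, 2, 3
Ranks of variable 2: 2, 5, 3, 4, 1
d = r₁ − r₂: 2, -4, 2, -2, 2
d²: 4, 16, 4, 4, 4; Σd² = 32
ρ = 1 − 6·32/(5·24) = 1 − 192/120 = -0.600

-0.600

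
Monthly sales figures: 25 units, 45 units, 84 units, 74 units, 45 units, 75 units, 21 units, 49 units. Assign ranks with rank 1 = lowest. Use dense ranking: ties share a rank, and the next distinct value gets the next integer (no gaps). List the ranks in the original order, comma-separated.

2, 3, 7, 5, 3, 6, 1, 4

Sorted (ascending): 21, 25, 45, 45, 49, 74, 75, 84
The 2 values of 45 share dense rank 3.
Remaining distinct values take the next consecutive integers.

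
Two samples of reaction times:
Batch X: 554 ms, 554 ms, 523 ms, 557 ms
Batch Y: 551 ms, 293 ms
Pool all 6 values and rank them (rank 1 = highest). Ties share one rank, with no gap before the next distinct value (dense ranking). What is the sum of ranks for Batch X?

Sorted (descending): 557, 554, 554, 551, 523, 293
The 2 values of 554 share dense rank 2.
Remaining distinct values take the next consecutive integers.
Batch X values → pooled ranks: 554→2, 554→2, 523→4, 557→1
Rank sum = 2 + 2 + 4 + 1 = 9

9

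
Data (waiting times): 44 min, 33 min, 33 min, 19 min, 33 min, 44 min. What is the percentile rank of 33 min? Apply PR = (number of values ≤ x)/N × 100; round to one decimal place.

66.7

N = 6.
Strictly below 33: 1. Equal to 33: 3.
PR = 4/6 × 100 = 66.7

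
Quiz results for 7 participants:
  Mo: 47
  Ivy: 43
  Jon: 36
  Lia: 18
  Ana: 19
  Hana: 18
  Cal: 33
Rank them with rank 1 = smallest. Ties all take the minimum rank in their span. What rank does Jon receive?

5

Sorted (ascending): 18, 18, 19, 33, 36, 43, 47
The 2 values of 18 occupy positions 1–2 → each gets rank 1.
Jon has value 36 → rank 5.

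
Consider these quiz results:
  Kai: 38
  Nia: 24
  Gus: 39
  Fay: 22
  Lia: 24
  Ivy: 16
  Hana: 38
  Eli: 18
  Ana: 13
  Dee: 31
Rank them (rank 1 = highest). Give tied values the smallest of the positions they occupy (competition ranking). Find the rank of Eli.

8

Sorted (descending): 39, 38, 38, 31, 24, 24, 22, 18, 16, 13
The 2 values of 38 occupy positions 2–3 → each gets rank 2.
The 2 values of 24 occupy positions 5–6 → each gets rank 5.
Eli has value 18 → rank 8.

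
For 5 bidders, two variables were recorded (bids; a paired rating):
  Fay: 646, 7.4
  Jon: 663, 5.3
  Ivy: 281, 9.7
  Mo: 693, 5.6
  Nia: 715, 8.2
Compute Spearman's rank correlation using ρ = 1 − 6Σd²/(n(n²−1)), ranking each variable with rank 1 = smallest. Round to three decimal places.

Ranks of variable 1: 2, 3, 1, 4, 5
Ranks of variable 2: 3, 1, 5, 2, 4
d = r₁ − r₂: -1, 2, -4, 2, 1
d²: 1, 4, 16, 4, 1; Σd² = 26
ρ = 1 − 6·26/(5·24) = 1 − 156/120 = -0.300

-0.300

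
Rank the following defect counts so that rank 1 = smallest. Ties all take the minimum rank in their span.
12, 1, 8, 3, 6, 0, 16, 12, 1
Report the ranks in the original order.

7, 2, 6, 4, 5, 1, 9, 7, 2

Sorted (ascending): 0, 1, 1, 3, 6, 8, 12, 12, 16
The 2 values of 1 occupy positions 2–3 → each gets rank 2.
The 2 values of 12 occupy positions 7–8 → each gets rank 7.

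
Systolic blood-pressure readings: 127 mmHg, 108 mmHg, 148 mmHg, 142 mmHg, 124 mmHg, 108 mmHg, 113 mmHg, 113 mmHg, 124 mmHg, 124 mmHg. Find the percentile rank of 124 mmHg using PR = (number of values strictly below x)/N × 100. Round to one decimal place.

N = 10.
Strictly below 124: 4. Equal to 124: 3.
PR = 4/10 × 100 = 40.0

40.0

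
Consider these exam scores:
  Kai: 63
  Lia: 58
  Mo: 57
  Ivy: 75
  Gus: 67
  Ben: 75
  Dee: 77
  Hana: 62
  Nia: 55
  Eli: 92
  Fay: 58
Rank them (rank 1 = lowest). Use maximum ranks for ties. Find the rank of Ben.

9

Sorted (ascending): 55, 57, 58, 58, 62, 63, 67, 75, 75, 77, 92
The 2 values of 58 occupy positions 3–4 → each gets rank 4.
The 2 values of 75 occupy positions 8–9 → each gets rank 9.
Ben has value 75 → rank 9.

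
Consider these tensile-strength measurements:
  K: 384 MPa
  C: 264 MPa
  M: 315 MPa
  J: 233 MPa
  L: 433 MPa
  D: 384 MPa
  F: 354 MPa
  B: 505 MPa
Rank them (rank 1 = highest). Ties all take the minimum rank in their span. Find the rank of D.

Sorted (descending): 505, 433, 384, 384, 354, 315, 264, 233
The 2 values of 384 occupy positions 3–4 → each gets rank 3.
D has value 384 MPa → rank 3.

3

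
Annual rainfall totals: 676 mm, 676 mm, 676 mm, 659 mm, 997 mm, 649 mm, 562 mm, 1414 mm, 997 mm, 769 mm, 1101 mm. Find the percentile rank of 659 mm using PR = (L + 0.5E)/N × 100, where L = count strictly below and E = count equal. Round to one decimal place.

N = 11.
Strictly below 659: 2. Equal to 659: 1.
PR = (2 + 0.5·1)/11 × 100 = 22.7

22.7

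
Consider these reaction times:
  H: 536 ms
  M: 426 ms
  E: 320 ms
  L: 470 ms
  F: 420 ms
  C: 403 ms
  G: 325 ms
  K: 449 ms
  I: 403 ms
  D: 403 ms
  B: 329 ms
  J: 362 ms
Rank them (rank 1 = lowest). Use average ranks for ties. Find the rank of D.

6

Sorted (ascending): 320, 325, 329, 362, 403, 403, 403, 420, 426, 449, 470, 536
The 3 values of 403 occupy positions 5–7 → average rank 6.
D has value 403 ms → rank 6.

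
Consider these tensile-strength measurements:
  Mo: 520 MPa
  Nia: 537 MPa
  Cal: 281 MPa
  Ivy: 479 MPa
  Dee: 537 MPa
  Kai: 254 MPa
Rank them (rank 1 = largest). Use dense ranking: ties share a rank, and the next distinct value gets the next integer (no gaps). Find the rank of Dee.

Sorted (descending): 537, 537, 520, 479, 281, 254
The 2 values of 537 share dense rank 1.
Remaining distinct values take the next consecutive integers.
Dee has value 537 MPa → rank 1.

1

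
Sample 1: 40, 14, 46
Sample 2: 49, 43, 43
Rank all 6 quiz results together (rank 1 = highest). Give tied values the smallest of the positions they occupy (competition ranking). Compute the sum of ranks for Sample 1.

Sorted (descending): 49, 46, 43, 43, 40, 14
The 2 values of 43 occupy positions 3–4 → each gets rank 3.
Sample 1 values → pooled ranks: 40→5, 14→6, 46→2
Rank sum = 5 + 6 + 2 = 13

13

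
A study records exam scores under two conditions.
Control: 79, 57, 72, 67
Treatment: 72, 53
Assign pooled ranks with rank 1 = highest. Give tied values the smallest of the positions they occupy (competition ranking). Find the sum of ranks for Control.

12

Sorted (descending): 79, 72, 72, 67, 57, 53
The 2 values of 72 occupy positions 2–3 → each gets rank 2.
Control values → pooled ranks: 79→1, 57→5, 72→2, 67→4
Rank sum = 1 + 5 + 2 + 4 = 12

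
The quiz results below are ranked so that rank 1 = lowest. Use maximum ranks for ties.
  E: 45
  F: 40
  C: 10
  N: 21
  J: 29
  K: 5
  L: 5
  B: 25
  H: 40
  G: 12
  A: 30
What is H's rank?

10

Sorted (ascending): 5, 5, 10, 12, 21, 25, 29, 30, 40, 40, 45
The 2 values of 5 occupy positions 1–2 → each gets rank 2.
The 2 values of 40 occupy positions 9–10 → each gets rank 10.
H has value 40 → rank 10.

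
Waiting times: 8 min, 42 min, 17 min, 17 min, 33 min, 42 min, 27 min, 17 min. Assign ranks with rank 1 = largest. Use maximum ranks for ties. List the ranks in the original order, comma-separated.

8, 2, 7, 7, 3, 2, 4, 7

Sorted (descending): 42, 42, 33, 27, 17, 17, 17, 8
The 2 values of 42 occupy positions 1–2 → each gets rank 2.
The 3 values of 17 occupy positions 5–7 → each gets rank 7.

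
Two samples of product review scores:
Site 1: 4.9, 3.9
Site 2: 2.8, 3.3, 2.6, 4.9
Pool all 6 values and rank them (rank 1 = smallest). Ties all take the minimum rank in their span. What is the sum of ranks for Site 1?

9

Sorted (ascending): 2.6, 2.8, 3.3, 3.9, 4.9, 4.9
The 2 values of 4.9 occupy positions 5–6 → each gets rank 5.
Site 1 values → pooled ranks: 4.9→5, 3.9→4
Rank sum = 5 + 4 = 9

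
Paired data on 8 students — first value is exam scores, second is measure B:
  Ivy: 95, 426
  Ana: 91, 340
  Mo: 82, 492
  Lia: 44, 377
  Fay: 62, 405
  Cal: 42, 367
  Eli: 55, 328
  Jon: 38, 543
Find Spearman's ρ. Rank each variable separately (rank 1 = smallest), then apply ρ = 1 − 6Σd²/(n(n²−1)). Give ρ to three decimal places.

-0.071

Ranks of variable 1: 8, 7, 6, 3, 5, 2, 4, 1
Ranks of variable 2: 6, 2, 7, 4, 5, 3, 1, 8
d = r₁ − r₂: 2, 5, -1, -1, 0, -1, 3, -7
d²: 4, 25, 1, 1, 0, 1, 9, 49; Σd² = 90
ρ = 1 − 6·90/(8·63) = 1 − 540/504 = -0.071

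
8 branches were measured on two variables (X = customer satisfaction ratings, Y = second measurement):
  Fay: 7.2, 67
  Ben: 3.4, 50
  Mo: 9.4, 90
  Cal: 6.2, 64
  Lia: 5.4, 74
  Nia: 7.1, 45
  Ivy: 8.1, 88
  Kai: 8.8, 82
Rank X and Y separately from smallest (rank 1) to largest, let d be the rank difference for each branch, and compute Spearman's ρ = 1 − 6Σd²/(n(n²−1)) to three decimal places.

Ranks of variable 1: 5, 1, 8, 3, 2, 4, 6, 7
Ranks of variable 2: 4, 2, 8, 3, 5, 1, 7, 6
d = r₁ − r₂: 1, -1, 0, 0, -3, 3, -1, 1
d²: 1, 1, 0, 0, 9, 9, 1, 1; Σd² = 22
ρ = 1 − 6·22/(8·63) = 1 − 132/504 = 0.738

0.738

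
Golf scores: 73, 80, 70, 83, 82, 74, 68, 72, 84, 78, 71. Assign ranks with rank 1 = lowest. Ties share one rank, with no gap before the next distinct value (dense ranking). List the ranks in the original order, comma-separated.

Sorted (ascending): 68, 70, 71, 72, 73, 74, 78, 80, 82, 83, 84
No ties — each value takes its position as its rank.

5, 8, 2, 10, 9, 6, 1, 4, 11, 7, 3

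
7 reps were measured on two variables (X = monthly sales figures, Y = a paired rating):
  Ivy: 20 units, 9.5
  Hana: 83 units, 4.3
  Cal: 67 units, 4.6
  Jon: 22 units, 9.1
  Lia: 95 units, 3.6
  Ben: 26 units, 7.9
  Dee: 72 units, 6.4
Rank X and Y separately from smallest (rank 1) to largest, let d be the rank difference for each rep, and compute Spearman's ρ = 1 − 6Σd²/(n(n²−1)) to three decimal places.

Ranks of variable 1: 1, 6, 4, 2, 7, 3, 5
Ranks of variable 2: 7, 2, 3, 6, 1, 5, 4
d = r₁ − r₂: -6, 4, 1, -4, 6, -2, 1
d²: 36, 16, 1, 16, 36, 4, 1; Σd² = 110
ρ = 1 − 6·110/(7·48) = 1 − 660/336 = -0.964

-0.964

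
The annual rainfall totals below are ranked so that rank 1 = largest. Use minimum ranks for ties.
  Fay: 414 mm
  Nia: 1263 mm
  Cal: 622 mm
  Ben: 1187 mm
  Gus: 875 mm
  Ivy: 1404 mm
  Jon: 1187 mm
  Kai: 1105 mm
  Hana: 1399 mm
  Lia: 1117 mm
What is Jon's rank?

Sorted (descending): 1404, 1399, 1263, 1187, 1187, 1117, 1105, 875, 622, 414
The 2 values of 1187 occupy positions 4–5 → each gets rank 4.
Jon has value 1187 mm → rank 4.

4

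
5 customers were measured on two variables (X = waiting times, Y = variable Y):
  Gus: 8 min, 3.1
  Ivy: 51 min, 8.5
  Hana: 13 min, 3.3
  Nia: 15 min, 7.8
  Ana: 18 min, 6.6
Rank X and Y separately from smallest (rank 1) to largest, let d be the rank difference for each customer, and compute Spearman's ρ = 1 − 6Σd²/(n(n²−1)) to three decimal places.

Ranks of variable 1: 1, 5, 2, 3, 4
Ranks of variable 2: 1, 5, 2, 4, 3
d = r₁ − r₂: 0, 0, 0, -1, 1
d²: 0, 0, 0, 1, 1; Σd² = 2
ρ = 1 − 6·2/(5·24) = 1 − 12/120 = 0.900

0.900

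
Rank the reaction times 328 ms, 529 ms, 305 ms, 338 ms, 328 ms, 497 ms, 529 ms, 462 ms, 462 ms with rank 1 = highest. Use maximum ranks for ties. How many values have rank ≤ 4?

3

Sorted (descending): 529, 529, 497, 462, 462, 338, 328, 328, 305
The 2 values of 529 occupy positions 1–2 → each gets rank 2.
The 2 values of 462 occupy positions 4–5 → each gets rank 5.
The 2 values of 328 occupy positions 7–8 → each gets rank 8.
Ranks ≤ 4: {2, 2, 3} → 3 values.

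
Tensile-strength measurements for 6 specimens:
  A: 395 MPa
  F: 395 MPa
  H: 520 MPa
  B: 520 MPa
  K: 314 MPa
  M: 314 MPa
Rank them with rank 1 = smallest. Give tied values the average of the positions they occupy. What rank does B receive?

5.5

Sorted (ascending): 314, 314, 395, 395, 520, 520
The 2 values of 314 occupy positions 1–2 → average rank (1+2)/2 = 1.5.
The 2 values of 395 occupy positions 3–4 → average rank (3+4)/2 = 3.5.
The 2 values of 520 occupy positions 5–6 → average rank (5+6)/2 = 5.5.
B has value 520 MPa → rank 5.5.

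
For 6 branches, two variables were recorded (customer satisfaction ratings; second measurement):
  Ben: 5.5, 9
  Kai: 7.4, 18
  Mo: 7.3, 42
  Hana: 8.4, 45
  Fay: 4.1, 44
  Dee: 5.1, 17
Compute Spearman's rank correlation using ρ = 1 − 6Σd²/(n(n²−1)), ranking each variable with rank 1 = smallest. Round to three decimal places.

0.314

Ranks of variable 1: 3, 5, 4, 6, 1, 2
Ranks of variable 2: 1, 3, 4, 6, 5, 2
d = r₁ − r₂: 2, 2, 0, 0, -4, 0
d²: 4, 4, 0, 0, 16, 0; Σd² = 24
ρ = 1 − 6·24/(6·35) = 1 − 144/210 = 0.314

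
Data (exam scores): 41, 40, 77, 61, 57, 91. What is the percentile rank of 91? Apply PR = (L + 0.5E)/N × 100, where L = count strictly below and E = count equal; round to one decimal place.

91.7

N = 6.
Strictly below 91: 5. Equal to 91: 1.
PR = (5 + 0.5·1)/6 × 100 = 91.7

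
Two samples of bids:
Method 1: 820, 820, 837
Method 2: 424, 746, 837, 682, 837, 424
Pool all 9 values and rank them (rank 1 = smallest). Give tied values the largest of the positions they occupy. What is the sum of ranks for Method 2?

Sorted (ascending): 424, 424, 682, 746, 820, 820, 837, 837, 837
The 2 values of 424 occupy positions 1–2 → each gets rank 2.
The 2 values of 820 occupy positions 5–6 → each gets rank 6.
The 3 values of 837 occupy positions 7–9 → each gets rank 9.
Method 2 values → pooled ranks: 424→2, 746→4, 837→9, 682→3, 837→9, 424→2
Rank sum = 2 + 4 + 9 + 3 + 9 + 2 = 29

29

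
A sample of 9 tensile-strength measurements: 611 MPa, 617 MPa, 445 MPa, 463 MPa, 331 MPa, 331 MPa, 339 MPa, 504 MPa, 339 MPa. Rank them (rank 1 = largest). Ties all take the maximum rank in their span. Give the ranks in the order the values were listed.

Sorted (descending): 617, 611, 504, 463, 445, 339, 339, 331, 331
The 2 values of 339 occupy positions 6–7 → each gets rank 7.
The 2 values of 331 occupy positions 8–9 → each gets rank 9.

2, 1, 5, 4, 9, 9, 7, 3, 7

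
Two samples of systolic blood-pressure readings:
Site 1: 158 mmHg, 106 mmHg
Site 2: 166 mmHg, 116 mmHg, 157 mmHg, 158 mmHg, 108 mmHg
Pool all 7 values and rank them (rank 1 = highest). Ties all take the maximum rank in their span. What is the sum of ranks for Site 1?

10

Sorted (descending): 166, 158, 158, 157, 116, 108, 106
The 2 values of 158 occupy positions 2–3 → each gets rank 3.
Site 1 values → pooled ranks: 158→3, 106→7
Rank sum = 3 + 7 = 10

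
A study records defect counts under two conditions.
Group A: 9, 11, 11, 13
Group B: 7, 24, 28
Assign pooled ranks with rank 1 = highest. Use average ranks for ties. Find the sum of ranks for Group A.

Sorted (descending): 28, 24, 13, 11, 11, 9, 7
The 2 values of 11 occupy positions 4–5 → average rank (4+5)/2 = 4.5.
Group A values → pooled ranks: 9→6, 11→4.5, 11→4.5, 13→3
Rank sum = 6 + 4.5 + 4.5 + 3 = 18

18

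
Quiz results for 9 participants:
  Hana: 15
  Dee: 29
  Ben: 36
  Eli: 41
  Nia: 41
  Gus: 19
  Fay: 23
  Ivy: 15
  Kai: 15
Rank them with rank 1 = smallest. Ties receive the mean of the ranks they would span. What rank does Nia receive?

Sorted (ascending): 15, 15, 15, 19, 23, 29, 36, 41, 41
The 3 values of 15 occupy positions 1–3 → average rank 2.
The 2 values of 41 occupy positions 8–9 → average rank (8+9)/2 = 8.5.
Nia has value 41 → rank 8.5.

8.5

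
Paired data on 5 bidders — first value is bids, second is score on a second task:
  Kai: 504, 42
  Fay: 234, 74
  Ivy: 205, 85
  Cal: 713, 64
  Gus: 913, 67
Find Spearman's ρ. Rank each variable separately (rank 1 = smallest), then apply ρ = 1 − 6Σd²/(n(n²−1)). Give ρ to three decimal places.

-0.600

Ranks of variable 1: 3, 2, 1, 4, 5
Ranks of variable 2: 1, 4, 5, 2, 3
d = r₁ − r₂: 2, -2, -4, 2, 2
d²: 4, 4, 16, 4, 4; Σd² = 32
ρ = 1 − 6·32/(5·24) = 1 − 192/120 = -0.600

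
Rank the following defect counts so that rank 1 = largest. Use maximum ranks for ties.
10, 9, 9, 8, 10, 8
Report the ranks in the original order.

2, 4, 4, 6, 2, 6

Sorted (descending): 10, 10, 9, 9, 8, 8
The 2 values of 10 occupy positions 1–2 → each gets rank 2.
The 2 values of 9 occupy positions 3–4 → each gets rank 4.
The 2 values of 8 occupy positions 5–6 → each gets rank 6.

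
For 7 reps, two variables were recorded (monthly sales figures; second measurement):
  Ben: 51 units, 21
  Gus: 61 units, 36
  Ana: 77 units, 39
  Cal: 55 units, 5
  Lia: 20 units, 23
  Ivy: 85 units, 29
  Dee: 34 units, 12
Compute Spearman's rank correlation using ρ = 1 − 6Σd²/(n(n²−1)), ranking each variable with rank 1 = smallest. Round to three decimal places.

0.571

Ranks of variable 1: 3, 5, 6, 4, 1, 7, 2
Ranks of variable 2: 3, 6, 7, 1, 4, 5, 2
d = r₁ − r₂: 0, -1, -1, 3, -3, 2, 0
d²: 0, 1, 1, 9, 9, 4, 0; Σd² = 24
ρ = 1 − 6·24/(7·48) = 1 − 144/336 = 0.571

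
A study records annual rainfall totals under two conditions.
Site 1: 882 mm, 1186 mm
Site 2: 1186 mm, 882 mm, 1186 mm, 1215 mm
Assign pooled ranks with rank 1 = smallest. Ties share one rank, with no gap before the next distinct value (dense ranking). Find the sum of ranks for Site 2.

Sorted (ascending): 882, 882, 1186, 1186, 1186, 1215
The 2 values of 882 share dense rank 1.
The 3 values of 1186 share dense rank 2.
Remaining distinct values take the next consecutive integers.
Site 2 values → pooled ranks: 1186→2, 882→1, 1186→2, 1215→3
Rank sum = 2 + 1 + 2 + 3 = 8

8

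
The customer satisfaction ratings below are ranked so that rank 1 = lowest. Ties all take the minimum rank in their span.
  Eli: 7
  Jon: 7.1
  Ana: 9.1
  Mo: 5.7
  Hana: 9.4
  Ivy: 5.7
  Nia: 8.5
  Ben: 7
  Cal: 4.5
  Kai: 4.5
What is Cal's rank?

Sorted (ascending): 4.5, 4.5, 5.7, 5.7, 7, 7, 7.1, 8.5, 9.1, 9.4
The 2 values of 4.5 occupy positions 1–2 → each gets rank 1.
The 2 values of 5.7 occupy positions 3–4 → each gets rank 3.
The 2 values of 7 occupy positions 5–6 → each gets rank 5.
Cal has value 4.5 → rank 1.

1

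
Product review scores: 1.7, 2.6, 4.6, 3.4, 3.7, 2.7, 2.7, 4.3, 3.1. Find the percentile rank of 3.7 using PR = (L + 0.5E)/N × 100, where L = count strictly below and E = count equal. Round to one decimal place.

N = 9.
Strictly below 3.7: 6. Equal to 3.7: 1.
PR = (6 + 0.5·1)/9 × 100 = 72.2

72.2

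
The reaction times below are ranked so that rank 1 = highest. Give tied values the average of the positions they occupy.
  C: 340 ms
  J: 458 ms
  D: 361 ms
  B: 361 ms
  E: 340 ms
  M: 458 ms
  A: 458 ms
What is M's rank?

Sorted (descending): 458, 458, 458, 361, 361, 340, 340
The 3 values of 458 occupy positions 1–3 → average rank 2.
The 2 values of 361 occupy positions 4–5 → average rank (4+5)/2 = 4.5.
The 2 values of 340 occupy positions 6–7 → average rank (6+7)/2 = 6.5.
M has value 458 ms → rank 2.

2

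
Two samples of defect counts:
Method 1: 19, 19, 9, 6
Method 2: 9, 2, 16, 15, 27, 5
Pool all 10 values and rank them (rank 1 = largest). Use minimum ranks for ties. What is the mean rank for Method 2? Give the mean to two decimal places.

Sorted (descending): 27, 19, 19, 16, 15, 9, 9, 6, 5, 2
The 2 values of 19 occupy positions 2–3 → each gets rank 2.
The 2 values of 9 occupy positions 6–7 → each gets rank 6.
Method 2 values → pooled ranks: 9→6, 2→10, 16→4, 15→5, 27→1, 5→9
Mean rank = (6 + 10 + 4 + 5 + 1 + 9) / 6 = 5.83

5.83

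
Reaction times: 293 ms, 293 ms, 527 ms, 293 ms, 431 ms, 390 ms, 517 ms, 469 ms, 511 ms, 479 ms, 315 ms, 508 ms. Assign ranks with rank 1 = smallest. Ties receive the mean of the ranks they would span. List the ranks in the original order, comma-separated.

2, 2, 12, 2, 6, 5, 11, 7, 10, 8, 4, 9

Sorted (ascending): 293, 293, 293, 315, 390, 431, 469, 479, 508, 511, 517, 527
The 3 values of 293 occupy positions 1–3 → average rank 2.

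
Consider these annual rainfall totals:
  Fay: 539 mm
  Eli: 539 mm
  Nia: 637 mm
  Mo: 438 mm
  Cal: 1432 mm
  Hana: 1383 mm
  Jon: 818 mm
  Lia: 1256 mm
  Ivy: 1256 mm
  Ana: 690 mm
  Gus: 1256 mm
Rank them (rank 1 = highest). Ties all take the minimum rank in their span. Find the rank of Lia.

Sorted (descending): 1432, 1383, 1256, 1256, 1256, 818, 690, 637, 539, 539, 438
The 3 values of 1256 occupy positions 3–5 → each gets rank 3.
The 2 values of 539 occupy positions 9–10 → each gets rank 9.
Lia has value 1256 mm → rank 3.

3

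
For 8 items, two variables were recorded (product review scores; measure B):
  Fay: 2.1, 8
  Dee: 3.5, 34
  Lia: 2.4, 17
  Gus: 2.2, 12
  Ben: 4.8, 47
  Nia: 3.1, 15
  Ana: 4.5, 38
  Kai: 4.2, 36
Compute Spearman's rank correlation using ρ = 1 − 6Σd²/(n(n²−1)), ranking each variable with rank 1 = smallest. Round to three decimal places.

Ranks of variable 1: 1, 5, 3, 2, 8, 4, 7, 6
Ranks of variable 2: 1, 5, 4, 2, 8, 3, 7, 6
d = r₁ − r₂: 0, 0, -1, 0, 0, 1, 0, 0
d²: 0, 0, 1, 0, 0, 1, 0, 0; Σd² = 2
ρ = 1 − 6·2/(8·63) = 1 − 12/504 = 0.976

0.976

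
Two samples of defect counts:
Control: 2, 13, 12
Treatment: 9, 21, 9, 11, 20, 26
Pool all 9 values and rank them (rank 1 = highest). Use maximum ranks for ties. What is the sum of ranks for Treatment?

Sorted (descending): 26, 21, 20, 13, 12, 11, 9, 9, 2
The 2 values of 9 occupy positions 7–8 → each gets rank 8.
Treatment values → pooled ranks: 9→8, 21→2, 9→8, 11→6, 20→3, 26→1
Rank sum = 8 + 2 + 8 + 6 + 3 + 1 = 28

28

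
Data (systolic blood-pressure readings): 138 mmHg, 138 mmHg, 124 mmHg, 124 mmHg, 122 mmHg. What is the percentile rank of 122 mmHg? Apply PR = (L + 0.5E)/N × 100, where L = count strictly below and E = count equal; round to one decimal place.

10.0

N = 5.
Strictly below 122: 0. Equal to 122: 1.
PR = (0 + 0.5·1)/5 × 100 = 10.0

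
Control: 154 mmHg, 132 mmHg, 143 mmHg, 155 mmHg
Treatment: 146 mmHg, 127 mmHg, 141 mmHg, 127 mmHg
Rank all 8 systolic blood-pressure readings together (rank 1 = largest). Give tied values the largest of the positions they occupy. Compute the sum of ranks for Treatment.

Sorted (descending): 155, 154, 146, 143, 141, 132, 127, 127
The 2 values of 127 occupy positions 7–8 → each gets rank 8.
Treatment values → pooled ranks: 146→3, 127→8, 141→5, 127→8
Rank sum = 3 + 8 + 5 + 8 = 24

24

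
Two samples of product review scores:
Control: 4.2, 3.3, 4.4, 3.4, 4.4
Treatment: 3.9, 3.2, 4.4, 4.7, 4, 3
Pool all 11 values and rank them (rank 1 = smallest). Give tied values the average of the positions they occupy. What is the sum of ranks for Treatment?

34

Sorted (ascending): 3, 3.2, 3.3, 3.4, 3.9, 4, 4.2, 4.4, 4.4, 4.4, 4.7
The 3 values of 4.4 occupy positions 8–10 → average rank 9.
Treatment values → pooled ranks: 3.9→5, 3.2→2, 4.4→9, 4.7→11, 4→6, 3→1
Rank sum = 5 + 2 + 9 + 11 + 6 + 1 = 34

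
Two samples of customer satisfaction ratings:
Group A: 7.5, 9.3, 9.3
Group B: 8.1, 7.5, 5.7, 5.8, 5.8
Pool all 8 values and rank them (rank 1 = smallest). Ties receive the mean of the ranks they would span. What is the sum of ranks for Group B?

16.5

Sorted (ascending): 5.7, 5.8, 5.8, 7.5, 7.5, 8.1, 9.3, 9.3
The 2 values of 5.8 occupy positions 2–3 → average rank (2+3)/2 = 2.5.
The 2 values of 7.5 occupy positions 4–5 → average rank (4+5)/2 = 4.5.
The 2 values of 9.3 occupy positions 7–8 → average rank (7+8)/2 = 7.5.
Group B values → pooled ranks: 8.1→6, 7.5→4.5, 5.7→1, 5.8→2.5, 5.8→2.5
Rank sum = 6 + 4.5 + 1 + 2.5 + 2.5 = 16.5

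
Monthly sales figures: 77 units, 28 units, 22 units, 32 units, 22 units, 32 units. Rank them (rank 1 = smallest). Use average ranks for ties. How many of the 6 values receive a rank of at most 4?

Sorted (ascending): 22, 22, 28, 32, 32, 77
The 2 values of 22 occupy positions 1–2 → average rank (1+2)/2 = 1.5.
The 2 values of 32 occupy positions 4–5 → average rank (4+5)/2 = 4.5.
Ranks ≤ 4: {1.5, 1.5, 3} → 3 values.

3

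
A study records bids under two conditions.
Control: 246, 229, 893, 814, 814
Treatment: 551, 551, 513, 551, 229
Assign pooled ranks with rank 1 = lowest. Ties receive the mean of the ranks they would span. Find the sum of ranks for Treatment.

23.5

Sorted (ascending): 229, 229, 246, 513, 551, 551, 551, 814, 814, 893
The 2 values of 229 occupy positions 1–2 → average rank (1+2)/2 = 1.5.
The 3 values of 551 occupy positions 5–7 → average rank 6.
The 2 values of 814 occupy positions 8–9 → average rank (8+9)/2 = 8.5.
Treatment values → pooled ranks: 551→6, 551→6, 513→4, 551→6, 229→1.5
Rank sum = 6 + 6 + 4 + 6 + 1.5 = 23.5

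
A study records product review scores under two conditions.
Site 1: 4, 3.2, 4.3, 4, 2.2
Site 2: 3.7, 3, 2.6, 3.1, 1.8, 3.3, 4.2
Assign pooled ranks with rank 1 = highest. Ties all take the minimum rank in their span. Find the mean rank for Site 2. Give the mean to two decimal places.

7.43

Sorted (descending): 4.3, 4.2, 4, 4, 3.7, 3.3, 3.2, 3.1, 3, 2.6, 2.2, 1.8
The 2 values of 4 occupy positions 3–4 → each gets rank 3.
Site 2 values → pooled ranks: 3.7→5, 3→9, 2.6→10, 3.1→8, 1.8→12, 3.3→6, 4.2→2
Mean rank = (5 + 9 + 10 + 8 + 12 + 6 + 2) / 7 = 7.43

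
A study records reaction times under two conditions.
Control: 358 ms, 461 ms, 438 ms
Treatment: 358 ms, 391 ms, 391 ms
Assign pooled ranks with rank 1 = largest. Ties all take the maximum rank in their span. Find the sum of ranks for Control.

Sorted (descending): 461, 438, 391, 391, 358, 358
The 2 values of 391 occupy positions 3–4 → each gets rank 4.
The 2 values of 358 occupy positions 5–6 → each gets rank 6.
Control values → pooled ranks: 358→6, 461→1, 438→2
Rank sum = 6 + 1 + 2 = 9

9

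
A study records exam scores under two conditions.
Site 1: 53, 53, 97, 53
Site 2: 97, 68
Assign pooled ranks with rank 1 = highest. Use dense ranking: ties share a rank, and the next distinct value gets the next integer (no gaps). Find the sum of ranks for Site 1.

Sorted (descending): 97, 97, 68, 53, 53, 53
The 2 values of 97 share dense rank 1.
The 3 values of 53 share dense rank 3.
Remaining distinct values take the next consecutive integers.
Site 1 values → pooled ranks: 53→3, 53→3, 97→1, 53→3
Rank sum = 3 + 3 + 1 + 3 = 10

10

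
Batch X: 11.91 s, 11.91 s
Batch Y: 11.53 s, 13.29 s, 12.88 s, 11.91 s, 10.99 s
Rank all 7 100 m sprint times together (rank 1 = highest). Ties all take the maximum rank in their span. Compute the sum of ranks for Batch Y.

Sorted (descending): 13.29, 12.88, 11.91, 11.91, 11.91, 11.53, 10.99
The 3 values of 11.91 occupy positions 3–5 → each gets rank 5.
Batch Y values → pooled ranks: 11.53→6, 13.29→1, 12.88→2, 11.91→5, 10.99→7
Rank sum = 6 + 1 + 2 + 5 + 7 = 21

21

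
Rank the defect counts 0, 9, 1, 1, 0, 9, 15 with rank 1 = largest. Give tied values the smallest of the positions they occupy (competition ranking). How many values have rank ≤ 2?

Sorted (descending): 15, 9, 9, 1, 1, 0, 0
The 2 values of 9 occupy positions 2–3 → each gets rank 2.
The 2 values of 1 occupy positions 4–5 → each gets rank 4.
The 2 values of 0 occupy positions 6–7 → each gets rank 6.
Ranks ≤ 2: {1, 2, 2} → 3 values.

3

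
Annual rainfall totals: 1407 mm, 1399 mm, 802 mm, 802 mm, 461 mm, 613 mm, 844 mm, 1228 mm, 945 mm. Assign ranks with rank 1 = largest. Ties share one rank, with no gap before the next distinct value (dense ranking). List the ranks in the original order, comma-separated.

1, 2, 6, 6, 8, 7, 5, 3, 4

Sorted (descending): 1407, 1399, 1228, 945, 844, 802, 802, 613, 461
The 2 values of 802 share dense rank 6.
Remaining distinct values take the next consecutive integers.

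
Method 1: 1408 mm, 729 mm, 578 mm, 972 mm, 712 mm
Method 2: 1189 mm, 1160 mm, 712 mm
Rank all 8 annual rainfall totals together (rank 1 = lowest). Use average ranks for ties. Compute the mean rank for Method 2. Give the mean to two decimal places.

Sorted (ascending): 578, 712, 712, 729, 972, 1160, 1189, 1408
The 2 values of 712 occupy positions 2–3 → average rank (2+3)/2 = 2.5.
Method 2 values → pooled ranks: 1189→7, 1160→6, 712→2.5
Mean rank = (7 + 6 + 2.5) / 3 = 5.17

5.17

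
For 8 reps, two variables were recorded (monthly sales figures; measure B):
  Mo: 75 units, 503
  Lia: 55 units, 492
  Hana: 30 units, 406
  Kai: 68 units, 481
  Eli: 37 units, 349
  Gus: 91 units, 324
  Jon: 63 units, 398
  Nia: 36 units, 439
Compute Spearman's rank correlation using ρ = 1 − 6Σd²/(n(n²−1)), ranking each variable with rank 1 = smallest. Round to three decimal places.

Ranks of variable 1: 7, 4, 1, 6, 3, 8, 5, 2
Ranks of variable 2: 8, 7, 4, 6, 2, 1, 3, 5
d = r₁ − r₂: -1, -3, -3, 0, 1, 7, 2, -3
d²: 1, 9, 9, 0, 1, 49, 4, 9; Σd² = 82
ρ = 1 − 6·82/(8·63) = 1 − 492/504 = 0.024

0.024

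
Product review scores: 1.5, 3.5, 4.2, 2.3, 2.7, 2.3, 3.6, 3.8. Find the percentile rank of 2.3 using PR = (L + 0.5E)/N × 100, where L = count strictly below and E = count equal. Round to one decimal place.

25.0

N = 8.
Strictly below 2.3: 1. Equal to 2.3: 2.
PR = (1 + 0.5·2)/8 × 100 = 25.0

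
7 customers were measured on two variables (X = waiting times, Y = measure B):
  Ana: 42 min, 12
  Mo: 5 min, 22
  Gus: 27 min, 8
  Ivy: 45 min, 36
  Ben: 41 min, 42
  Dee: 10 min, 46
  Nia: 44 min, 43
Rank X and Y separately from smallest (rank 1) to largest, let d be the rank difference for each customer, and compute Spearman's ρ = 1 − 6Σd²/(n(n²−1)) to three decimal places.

Ranks of variable 1: 5, 1, 3, 7, 4, 2, 6
Ranks of variable 2: 2, 3, 1, 4, 5, 7, 6
d = r₁ − r₂: 3, -2, 2, 3, -1, -5, 0
d²: 9, 4, 4, 9, 1, 25, 0; Σd² = 52
ρ = 1 − 6·52/(7·48) = 1 − 312/336 = 0.071

0.071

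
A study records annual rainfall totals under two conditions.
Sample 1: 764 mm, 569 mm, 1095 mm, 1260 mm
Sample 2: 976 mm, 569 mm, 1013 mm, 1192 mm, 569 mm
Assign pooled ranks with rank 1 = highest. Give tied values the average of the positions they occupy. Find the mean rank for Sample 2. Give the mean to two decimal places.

5.40

Sorted (descending): 1260, 1192, 1095, 1013, 976, 764, 569, 569, 569
The 3 values of 569 occupy positions 7–9 → average rank 8.
Sample 2 values → pooled ranks: 976→5, 569→8, 1013→4, 1192→2, 569→8
Mean rank = (5 + 8 + 4 + 2 + 8) / 5 = 5.40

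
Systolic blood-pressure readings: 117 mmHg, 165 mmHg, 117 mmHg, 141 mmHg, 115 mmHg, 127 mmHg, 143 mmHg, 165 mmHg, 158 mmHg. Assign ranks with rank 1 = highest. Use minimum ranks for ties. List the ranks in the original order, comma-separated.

7, 1, 7, 5, 9, 6, 4, 1, 3

Sorted (descending): 165, 165, 158, 143, 141, 127, 117, 117, 115
The 2 values of 165 occupy positions 1–2 → each gets rank 1.
The 2 values of 117 occupy positions 7–8 → each gets rank 7.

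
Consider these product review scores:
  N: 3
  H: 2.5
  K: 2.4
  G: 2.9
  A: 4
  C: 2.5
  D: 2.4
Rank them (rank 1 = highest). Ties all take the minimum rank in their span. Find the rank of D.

6

Sorted (descending): 4, 3, 2.9, 2.5, 2.5, 2.4, 2.4
The 2 values of 2.5 occupy positions 4–5 → each gets rank 4.
The 2 values of 2.4 occupy positions 6–7 → each gets rank 6.
D has value 2.4 → rank 6.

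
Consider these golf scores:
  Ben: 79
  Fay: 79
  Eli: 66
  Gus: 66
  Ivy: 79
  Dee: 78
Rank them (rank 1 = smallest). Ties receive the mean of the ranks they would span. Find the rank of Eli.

Sorted (ascending): 66, 66, 78, 79, 79, 79
The 2 values of 66 occupy positions 1–2 → average rank (1+2)/2 = 1.5.
The 3 values of 79 occupy positions 4–6 → average rank 5.
Eli has value 66 → rank 1.5.

1.5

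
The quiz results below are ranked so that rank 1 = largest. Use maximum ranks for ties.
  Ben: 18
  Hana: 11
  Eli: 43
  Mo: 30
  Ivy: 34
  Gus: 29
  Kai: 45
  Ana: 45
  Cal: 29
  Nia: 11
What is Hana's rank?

10

Sorted (descending): 45, 45, 43, 34, 30, 29, 29, 18, 11, 11
The 2 values of 45 occupy positions 1–2 → each gets rank 2.
The 2 values of 29 occupy positions 6–7 → each gets rank 7.
The 2 values of 11 occupy positions 9–10 → each gets rank 10.
Hana has value 11 → rank 10.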